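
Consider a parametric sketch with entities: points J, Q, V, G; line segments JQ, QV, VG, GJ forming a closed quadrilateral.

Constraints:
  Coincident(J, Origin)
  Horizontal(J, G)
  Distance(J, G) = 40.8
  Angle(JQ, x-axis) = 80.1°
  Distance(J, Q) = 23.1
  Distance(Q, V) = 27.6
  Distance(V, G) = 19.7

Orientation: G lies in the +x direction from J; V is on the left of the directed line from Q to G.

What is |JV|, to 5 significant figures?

35.377

Checks: |QV| = 27.60 ✓; |VG| = 19.70 ✓.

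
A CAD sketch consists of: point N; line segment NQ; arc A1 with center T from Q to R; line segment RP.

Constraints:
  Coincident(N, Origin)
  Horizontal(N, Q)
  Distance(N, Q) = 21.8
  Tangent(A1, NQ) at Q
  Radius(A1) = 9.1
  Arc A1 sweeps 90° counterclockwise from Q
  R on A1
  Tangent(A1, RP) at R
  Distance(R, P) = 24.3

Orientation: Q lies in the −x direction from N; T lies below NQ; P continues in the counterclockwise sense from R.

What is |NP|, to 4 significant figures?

45.50

N is at the origin; N and Q share the same y with |NQ| = 21.8 and Q on the −x side, so Q = (-21.80, 0.000). A1 meets NQ tangentially, so TQ is at right angles to NQ, so T = Q + (0, -9.1) = (-21.80, -9.100). On A1, Q sits at bearing 90° from T; a 90° counterclockwise sweep puts R at bearing 180°, so R = T + 9.1·(cos 180°, sin 180°) = (-30.90, -9.100). Since A1 is tangent to RP there, TR ⟂ RP, so RP runs along (−sin 180°, cos 180°); with |RP| = 24.3, P = (-30.90, -33.40). Then |NP| = |P − N| = 45.50.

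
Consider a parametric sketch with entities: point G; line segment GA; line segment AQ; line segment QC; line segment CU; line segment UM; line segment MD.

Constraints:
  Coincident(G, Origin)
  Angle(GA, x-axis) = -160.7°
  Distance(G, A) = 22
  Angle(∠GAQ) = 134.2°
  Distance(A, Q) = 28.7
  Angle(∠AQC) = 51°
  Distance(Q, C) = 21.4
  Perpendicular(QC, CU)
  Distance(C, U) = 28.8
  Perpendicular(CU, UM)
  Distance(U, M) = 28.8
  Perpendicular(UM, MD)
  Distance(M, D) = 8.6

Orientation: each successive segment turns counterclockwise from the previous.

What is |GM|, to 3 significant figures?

47.6

QC is perpendicular to CU, so CU runs at 104°; with |CU| = 28.8, U = (-19.1, -0.158). CU is perpendicular to UM, so UM runs at -166°; with |UM| = 28.8, M = (-47.0, -7.17). Then |GM| = |M − G| = 47.6.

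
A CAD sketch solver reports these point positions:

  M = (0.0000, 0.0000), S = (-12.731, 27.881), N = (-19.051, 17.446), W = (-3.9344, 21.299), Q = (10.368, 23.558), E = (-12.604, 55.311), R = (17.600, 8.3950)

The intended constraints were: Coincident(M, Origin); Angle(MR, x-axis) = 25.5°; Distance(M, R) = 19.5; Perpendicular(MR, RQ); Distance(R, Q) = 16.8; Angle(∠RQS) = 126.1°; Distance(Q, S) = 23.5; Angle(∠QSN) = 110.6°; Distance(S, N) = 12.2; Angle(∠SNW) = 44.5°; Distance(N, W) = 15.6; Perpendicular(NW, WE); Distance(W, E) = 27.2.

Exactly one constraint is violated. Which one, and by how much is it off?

Distance(W, E) = 27.2 — off by 7.90.

M = (0.00, 0.00) ✓; MR at 25.50° ✓; |MR| = 19.50 ✓; ∠(MR, RQ) = 90.00° ✓; |RQ| = 16.80 ✓; ∠RQS = 126.1° ✓; |QS| = 23.50 ✓; ∠QSN = 110.6° ✓; |SN| = 12.20 ✓; ∠SNW = 44.50° ✓; |NW| = 15.60 ✓; ∠(NW, WE) = 90.00° ✓; |WE| = 35.10 ✗.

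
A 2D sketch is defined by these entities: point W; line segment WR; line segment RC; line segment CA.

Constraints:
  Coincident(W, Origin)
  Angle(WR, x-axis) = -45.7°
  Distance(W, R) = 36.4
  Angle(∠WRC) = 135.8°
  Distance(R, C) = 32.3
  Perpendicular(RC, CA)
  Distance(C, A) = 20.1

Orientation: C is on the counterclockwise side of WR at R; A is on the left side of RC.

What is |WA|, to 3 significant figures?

58.6

∠WRC = 135.8°, so RC runs at -45.7° + (180° − 135.8°) = -1.50° from the x-axis; with |RC| = 32.3, C = R + 32.3·(cos -1.50°, sin -1.50°) = (57.7, -26.9). RC ⟂ CA; with |CA| = 20.1 on the left of RC, A = C + 20.1·(0.0262, 1.00) = (58.2, -6.80). Then |WA| = |A − W| = 58.6.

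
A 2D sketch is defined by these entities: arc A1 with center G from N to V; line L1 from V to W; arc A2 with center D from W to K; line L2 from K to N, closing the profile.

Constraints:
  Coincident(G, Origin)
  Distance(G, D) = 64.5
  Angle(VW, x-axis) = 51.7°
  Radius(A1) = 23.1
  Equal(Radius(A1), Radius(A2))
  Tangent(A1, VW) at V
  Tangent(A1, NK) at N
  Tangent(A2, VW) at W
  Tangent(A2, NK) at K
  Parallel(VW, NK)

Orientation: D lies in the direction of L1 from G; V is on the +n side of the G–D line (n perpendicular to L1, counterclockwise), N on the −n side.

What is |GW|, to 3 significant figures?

68.5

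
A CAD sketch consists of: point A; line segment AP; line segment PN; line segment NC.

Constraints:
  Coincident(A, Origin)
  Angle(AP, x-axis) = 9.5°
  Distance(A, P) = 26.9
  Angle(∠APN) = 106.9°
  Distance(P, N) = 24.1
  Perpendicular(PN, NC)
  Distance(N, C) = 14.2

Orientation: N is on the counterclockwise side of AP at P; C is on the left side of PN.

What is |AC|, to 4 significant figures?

33.94

∠APN = 106.9°, so PN runs at 9.5° + (180° − 106.9°) = 82.60° from the x-axis; with |PN| = 24.1, N = P + 24.1·(cos 82.60°, sin 82.60°) = (29.64, 28.34). PN is perpendicular to NC; with |NC| = 14.2 on the left of PN, C = N + 14.2·(-0.9917, 0.1288) = (15.55, 30.17). Then |AC| = |C − A| = 33.94.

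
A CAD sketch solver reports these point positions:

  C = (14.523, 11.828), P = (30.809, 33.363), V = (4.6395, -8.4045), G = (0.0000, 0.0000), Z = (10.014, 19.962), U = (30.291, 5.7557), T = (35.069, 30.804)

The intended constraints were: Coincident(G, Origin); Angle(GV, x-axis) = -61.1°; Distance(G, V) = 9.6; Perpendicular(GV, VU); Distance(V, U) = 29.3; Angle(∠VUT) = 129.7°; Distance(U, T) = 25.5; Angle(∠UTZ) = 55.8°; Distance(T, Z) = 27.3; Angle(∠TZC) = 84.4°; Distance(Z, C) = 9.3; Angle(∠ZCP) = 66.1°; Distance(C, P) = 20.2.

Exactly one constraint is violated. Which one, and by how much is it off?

Distance(C, P) = 20.2 — off by 6.80.

G = (0.00, 0.00) ✓; GV at -61.10° ✓; |GV| = 9.600 ✓; ∠(GV, VU) = 90.00° ✓; |VU| = 29.30 ✓; ∠VUT = 129.7° ✓; |UT| = 25.50 ✓; ∠UTZ = 55.80° ✓; |TZ| = 27.30 ✓; ∠TZC = 84.40° ✓; |ZC| = 9.300 ✓; ∠ZCP = 66.10° ✓; |CP| = 27.00 ✗.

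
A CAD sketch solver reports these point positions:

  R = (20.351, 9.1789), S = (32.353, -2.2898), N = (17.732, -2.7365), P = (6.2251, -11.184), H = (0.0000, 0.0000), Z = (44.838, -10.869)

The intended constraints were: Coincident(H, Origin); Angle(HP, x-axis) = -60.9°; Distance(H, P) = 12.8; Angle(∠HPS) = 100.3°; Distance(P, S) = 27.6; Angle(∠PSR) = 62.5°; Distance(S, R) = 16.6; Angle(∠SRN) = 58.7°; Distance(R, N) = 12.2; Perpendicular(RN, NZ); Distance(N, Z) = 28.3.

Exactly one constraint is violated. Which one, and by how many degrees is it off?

Perpendicular(RN, NZ) — off by 4.30°.

H = (0.00, 0.00) ✓; HP at -60.90° ✓; |HP| = 12.80 ✓; ∠HPS = 100.3° ✓; |PS| = 27.60 ✓; ∠PSR = 62.50° ✓; |SR| = 16.60 ✓; ∠SRN = 58.70° ✓; |RN| = 12.20 ✓; ∠(RN, NZ) = 85.70° ✗; |NZ| = 28.30 ✓.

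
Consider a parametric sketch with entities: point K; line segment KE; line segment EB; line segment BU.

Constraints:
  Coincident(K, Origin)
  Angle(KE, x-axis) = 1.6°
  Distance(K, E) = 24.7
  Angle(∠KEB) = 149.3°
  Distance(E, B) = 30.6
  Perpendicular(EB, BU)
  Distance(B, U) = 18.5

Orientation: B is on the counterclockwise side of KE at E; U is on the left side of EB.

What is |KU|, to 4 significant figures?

52.17

K is at the origin; KE runs at 1.6° with length 24.7, so E = 24.7·(cos 1.6°, sin 1.6°) = (24.69, 0.6897). ∠KEB = 149.3°, so EB runs at 1.6° + (180° − 149.3°) = 32.30° from the x-axis; with |EB| = 30.6, B = E + 30.6·(cos 32.30°, sin 32.30°) = (50.56, 17.04). EB is perpendicular to BU; with |BU| = 18.5 on the left of EB, U = B + 18.5·(-0.5344, 0.8453) = (40.67, 32.68). Then |KU| = |U − K| = 52.17.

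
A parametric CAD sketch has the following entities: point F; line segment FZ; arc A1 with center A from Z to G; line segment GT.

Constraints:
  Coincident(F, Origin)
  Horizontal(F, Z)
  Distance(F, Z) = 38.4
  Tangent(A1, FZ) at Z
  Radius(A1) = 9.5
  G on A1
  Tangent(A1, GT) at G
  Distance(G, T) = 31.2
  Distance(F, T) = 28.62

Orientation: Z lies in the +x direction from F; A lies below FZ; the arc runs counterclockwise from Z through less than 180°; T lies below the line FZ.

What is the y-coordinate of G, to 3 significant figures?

-3.21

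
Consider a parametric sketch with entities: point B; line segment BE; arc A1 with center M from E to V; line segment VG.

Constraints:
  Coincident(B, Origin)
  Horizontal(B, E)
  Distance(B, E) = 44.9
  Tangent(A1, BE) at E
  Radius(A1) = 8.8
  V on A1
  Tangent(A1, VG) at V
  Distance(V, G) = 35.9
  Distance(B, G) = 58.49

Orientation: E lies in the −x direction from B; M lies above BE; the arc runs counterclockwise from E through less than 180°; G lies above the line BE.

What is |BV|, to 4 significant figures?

37.24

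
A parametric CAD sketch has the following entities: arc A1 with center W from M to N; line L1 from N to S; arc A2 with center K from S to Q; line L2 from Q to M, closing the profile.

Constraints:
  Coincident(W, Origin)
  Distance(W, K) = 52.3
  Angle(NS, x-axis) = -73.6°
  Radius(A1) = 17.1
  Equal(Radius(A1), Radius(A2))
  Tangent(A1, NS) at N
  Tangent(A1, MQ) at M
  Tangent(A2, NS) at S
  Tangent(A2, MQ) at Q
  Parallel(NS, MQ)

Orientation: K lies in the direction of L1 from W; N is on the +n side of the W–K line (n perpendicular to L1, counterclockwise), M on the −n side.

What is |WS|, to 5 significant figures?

55.025

The slot axis is L1's direction at -73.6°, so u = (cos -73.6°, sin -73.6°) = (0.28234, -0.95931) and n = (−sin -73.6°, cos -73.6°) = (0.95931, 0.28234). W is at the origin and K lies 52.3 along u from W, so K = 52.3·u = (14.766, -50.172). Tangency of A1 to both parallel lines with radius 17.1 puts N and M at W ± 17.1·n: N = (16.404, 4.8280), M = (-16.404, -4.8280). Equal radii place S and Q the same way about K: S = K + 17.1·n = (31.171, -45.344), Q = K − 17.1·n = (-1.6378, -55.000). Then |WS| = |S − W| = 55.025.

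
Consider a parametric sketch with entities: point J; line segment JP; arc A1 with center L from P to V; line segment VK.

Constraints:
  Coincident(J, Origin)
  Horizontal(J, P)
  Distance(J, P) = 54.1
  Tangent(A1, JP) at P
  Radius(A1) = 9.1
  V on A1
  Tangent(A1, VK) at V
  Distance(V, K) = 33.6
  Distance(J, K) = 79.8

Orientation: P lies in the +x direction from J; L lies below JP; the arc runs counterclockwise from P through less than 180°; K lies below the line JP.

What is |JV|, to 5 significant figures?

49.417

J is at the origin; J and P share the same y with |JP| = 54.1 and P on the +x side, so P = (54.100, 0.0000). The tangent condition forces LP to be normal to JP, so L = P + (0, -9.1) = (54.100, -9.1000). Since LV ⟂ VK (tangency), |LK| = √(9.1² + 33.6²) = 34.810 regardless of where V sits on A1. So K lies on both circle(J, 79.8) and circle(L, 34.810); the below-JP intersection is K = (68.618, -40.739). V is the foot of the tangent from K: V = (47.109, -14.925).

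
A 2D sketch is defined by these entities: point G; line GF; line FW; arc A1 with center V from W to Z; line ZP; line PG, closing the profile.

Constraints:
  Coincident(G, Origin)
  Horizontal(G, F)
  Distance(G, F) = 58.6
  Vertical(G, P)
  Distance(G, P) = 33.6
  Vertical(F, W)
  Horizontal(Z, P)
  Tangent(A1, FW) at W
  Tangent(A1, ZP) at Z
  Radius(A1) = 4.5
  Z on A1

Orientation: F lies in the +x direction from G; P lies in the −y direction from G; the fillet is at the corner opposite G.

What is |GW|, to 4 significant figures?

65.43

G is at the origin; G and F share the same y with |GF| = 58.6 and F on the +x side, so F = (58.60, 0.000). G and P share the same x with |GP| = 33.6 and P on the −y side, so P = (0.000, -33.60). The virtual corner opposite G is at (58.60, -33.60). Tangency of A1 to FW means the radius VW is perpendicular to FW and A1 meets ZP tangentially, so VZ is at right angles to ZP, with radius 4.5, so the center V sits 4.5 in from both sides at V = (54.10, -29.10). That places the tangent points at W = (58.60, -29.10) on FW and Z = (54.10, -33.60) on ZP. Then |GW| = |W − G| = 65.43.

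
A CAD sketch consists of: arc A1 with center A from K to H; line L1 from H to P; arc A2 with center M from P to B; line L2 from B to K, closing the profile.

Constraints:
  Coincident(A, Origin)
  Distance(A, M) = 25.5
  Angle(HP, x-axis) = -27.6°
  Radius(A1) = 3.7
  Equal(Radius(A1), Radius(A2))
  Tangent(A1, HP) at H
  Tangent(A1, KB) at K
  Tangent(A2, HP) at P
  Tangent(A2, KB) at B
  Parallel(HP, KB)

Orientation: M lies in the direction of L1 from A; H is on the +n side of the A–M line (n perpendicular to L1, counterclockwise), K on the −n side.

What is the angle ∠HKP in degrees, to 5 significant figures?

73.817°

The slot axis is L1's direction at -27.6°, so u = (cos -27.6°, sin -27.6°) = (0.88620, -0.46330) and n = (−sin -27.6°, cos -27.6°) = (0.46330, 0.88620). A is at the origin and M lies 25.5 along u from A, so M = 25.5·u = (22.598, -11.814). Tangency of A1 to both parallel lines with radius 3.7 puts H and K at A ± 3.7·n: H = (1.7142, 3.2790), K = (-1.7142, -3.2790). Equal radii place P and B the same way about M: P = M + 3.7·n = (24.312, -8.5351), B = M − 3.7·n = (20.884, -15.093). Then cos ∠HKP = KH·KP / (|KH||KP|), giving 73.817°.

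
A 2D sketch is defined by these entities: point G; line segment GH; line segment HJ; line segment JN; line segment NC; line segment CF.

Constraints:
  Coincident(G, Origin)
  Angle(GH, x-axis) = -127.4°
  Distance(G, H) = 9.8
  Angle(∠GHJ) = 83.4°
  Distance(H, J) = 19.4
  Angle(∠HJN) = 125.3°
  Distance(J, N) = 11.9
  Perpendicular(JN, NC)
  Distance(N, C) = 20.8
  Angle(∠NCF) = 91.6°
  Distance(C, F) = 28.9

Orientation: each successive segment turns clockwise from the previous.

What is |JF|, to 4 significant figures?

27.49

G is at the origin; GH runs at -127.4° with length 9.8, so H = (-5.952, -7.785). ∠GHJ = 83.4° gives HJ at 136.0° from the x-axis; with |HJ| = 19.4, J = (-19.91, 5.691). ∠HJN = 125.3° gives JN at 81.30° from the x-axis; with |JN| = 11.9, N = (-18.11, 17.45). JN is perpendicular to NC, so NC runs at -8.700°; with |NC| = 20.8, C = (2.453, 14.31). ∠NCF = 91.6° gives CF at -97.10° from the x-axis; with |CF| = 28.9, F = (-1.119, -14.37). Then |JF| = |F − J| = 27.49.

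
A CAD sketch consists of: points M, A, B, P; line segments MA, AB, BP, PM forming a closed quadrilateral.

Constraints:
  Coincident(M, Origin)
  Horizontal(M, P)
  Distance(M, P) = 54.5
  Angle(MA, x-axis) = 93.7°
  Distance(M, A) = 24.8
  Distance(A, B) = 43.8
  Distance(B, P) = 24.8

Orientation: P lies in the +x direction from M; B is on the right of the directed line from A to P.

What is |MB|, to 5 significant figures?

30.731

Checks: |AB| = 43.80 ✓; |BP| = 24.80 ✓.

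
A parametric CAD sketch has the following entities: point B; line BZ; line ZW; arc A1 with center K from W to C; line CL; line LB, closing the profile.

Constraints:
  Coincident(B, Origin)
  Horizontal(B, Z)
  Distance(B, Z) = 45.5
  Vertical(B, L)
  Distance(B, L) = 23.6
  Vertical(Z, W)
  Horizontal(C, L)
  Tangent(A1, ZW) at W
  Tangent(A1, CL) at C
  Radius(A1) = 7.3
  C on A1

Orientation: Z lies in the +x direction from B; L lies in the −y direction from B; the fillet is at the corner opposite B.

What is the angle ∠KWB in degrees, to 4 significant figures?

19.71°

B is at the origin; BZ is horizontal with |BZ| = 45.5 and Z on the +x side, so Z = (45.50, 0.000). B and L share the same x with |BL| = 23.6 and L on the −y side, so L = (0.000, -23.60). The virtual corner opposite B is at (45.50, -23.60). Since A1 is tangent to ZW there, KW ⟂ ZW and the tangent condition forces KC to be normal to CL, with radius 7.3, so the center K sits 7.3 in from both sides at K = (38.20, -16.30). That places the tangent points at W = (45.50, -16.30) on ZW and C = (38.20, -23.60) on CL. Then cos ∠KWB = WK·WB / (|WK||WB|), giving 19.71°.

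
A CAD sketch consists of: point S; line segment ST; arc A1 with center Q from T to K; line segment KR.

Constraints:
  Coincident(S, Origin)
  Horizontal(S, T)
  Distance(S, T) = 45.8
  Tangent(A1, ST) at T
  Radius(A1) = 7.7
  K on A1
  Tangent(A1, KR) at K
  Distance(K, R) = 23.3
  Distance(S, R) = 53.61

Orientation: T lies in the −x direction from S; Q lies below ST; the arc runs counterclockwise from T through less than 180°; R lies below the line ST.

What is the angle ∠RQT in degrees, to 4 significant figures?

173.3°

S is at the origin; ST is horizontal with |ST| = 45.8 and T on the −x side, so T = (-45.80, 0.000). Since A1 is tangent to ST there, QT ⟂ ST, so Q = T + (0, -7.7) = (-45.80, -7.700). Since QK ⟂ KR (tangency), |QR| = √(7.7² + 23.3²) = 24.54 regardless of where K sits on A1. So R lies on both circle(S, 53.61) and circle(Q, 24.54); the below-ST intersection is R = (-42.96, -32.07). K is the foot of the tangent from R: K = (-52.78, -10.95).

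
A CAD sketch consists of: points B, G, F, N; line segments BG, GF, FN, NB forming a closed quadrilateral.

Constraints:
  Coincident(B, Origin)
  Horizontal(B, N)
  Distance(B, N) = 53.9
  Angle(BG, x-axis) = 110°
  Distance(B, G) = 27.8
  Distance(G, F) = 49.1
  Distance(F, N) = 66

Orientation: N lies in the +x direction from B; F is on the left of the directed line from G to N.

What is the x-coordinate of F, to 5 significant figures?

26.146

B is at the origin; B and N share the same y with |BN| = 53.9 and N in +x, so N = (53.9, 0). BG runs at 110.0° with |BG| = 27.8, so G = (-9.5082, 26.123). F is determined by |GF| = 49.1 and |FN| = 66.0 together: it lies at the intersection of circle(G, 49.1) and circle(N, 66.0). With |GN| = 68.579, the foot of the radical line on GN is 20.107 from G and the perpendicular offset is √(49.1² − 20.107²) = 44.794. Taking the left-of-GN solution: F = (26.146, 59.881).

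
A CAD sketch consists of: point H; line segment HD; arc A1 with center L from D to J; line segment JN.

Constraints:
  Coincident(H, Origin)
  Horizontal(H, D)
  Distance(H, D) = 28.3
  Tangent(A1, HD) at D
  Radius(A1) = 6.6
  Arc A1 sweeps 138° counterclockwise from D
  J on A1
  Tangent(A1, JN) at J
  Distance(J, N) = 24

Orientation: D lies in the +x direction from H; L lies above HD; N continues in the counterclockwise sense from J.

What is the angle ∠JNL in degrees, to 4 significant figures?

15.38°

H is at the origin; H and D share the same y with |HD| = 28.3 and D on the +x side, so D = (28.30, 0.000). The tangent condition forces LD to be normal to HD, so L = D + (0, 6.6) = (28.30, 6.600). On A1, D sits at bearing -90° from L; a 138° counterclockwise sweep puts J at bearing 48°, so J = L + 6.6·(cos 48°, sin 48°) = (32.72, 11.50). A1 meets JN tangentially, so LJ is at right angles to JN, so JN runs along (−sin 48°, cos 48°); with |JN| = 24.0, N = (14.88, 27.56). Then cos ∠JNL = NJ·NL / (|NJ||NL|), giving 15.38°.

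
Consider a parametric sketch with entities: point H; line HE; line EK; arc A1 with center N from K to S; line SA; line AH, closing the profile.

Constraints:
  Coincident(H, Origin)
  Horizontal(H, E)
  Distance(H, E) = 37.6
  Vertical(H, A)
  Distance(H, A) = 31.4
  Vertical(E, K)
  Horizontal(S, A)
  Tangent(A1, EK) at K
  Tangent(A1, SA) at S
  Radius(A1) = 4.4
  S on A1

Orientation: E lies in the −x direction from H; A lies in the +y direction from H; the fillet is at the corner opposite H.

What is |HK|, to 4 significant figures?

46.29

H is at the origin; HE is horizontal with |HE| = 37.6 and E on the −x side, so E = (-37.60, 0.000). HA is vertical with |HA| = 31.4 and A on the +y side, so A = (0.000, 31.40). The virtual corner opposite H is at (-37.60, 31.40). A1 meets EK tangentially, so NK is at right angles to EK and since A1 is tangent to SA there, NS ⟂ SA, with radius 4.4, so the center N sits 4.4 in from both sides at N = (-33.20, 27.00). That places the tangent points at K = (-37.60, 27.00) on EK and S = (-33.20, 31.40) on SA. Then |HK| = |K − H| = 46.29.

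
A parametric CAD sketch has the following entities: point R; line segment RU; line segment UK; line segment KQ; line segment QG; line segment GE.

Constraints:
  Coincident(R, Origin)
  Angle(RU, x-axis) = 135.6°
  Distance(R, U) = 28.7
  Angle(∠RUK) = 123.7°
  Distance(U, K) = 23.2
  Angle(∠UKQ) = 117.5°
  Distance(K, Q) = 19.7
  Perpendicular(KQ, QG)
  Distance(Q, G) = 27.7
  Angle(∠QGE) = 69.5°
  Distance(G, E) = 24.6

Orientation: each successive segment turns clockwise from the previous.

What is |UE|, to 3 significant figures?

7.52

R is at the origin; RU runs at 135.6° with length 28.7, so U = (-20.5, 20.1). ∠RUK = 123.7° gives UK at 79.3° from the x-axis; with |UK| = 23.2, K = (-16.2, 42.9). ∠UKQ = 117.5° gives KQ at 16.8° from the x-axis; with |KQ| = 19.7, Q = (2.66, 48.6). The perpendicularity gives QG at right angles to KQ, so QG runs at -73.2°; with |QG| = 27.7, G = (10.7, 22.1). ∠QGE = 69.5° gives GE at 176° from the x-axis; with |GE| = 24.6, E = (-13.9, 23.6). Then |UE| = |E − U| = 7.52.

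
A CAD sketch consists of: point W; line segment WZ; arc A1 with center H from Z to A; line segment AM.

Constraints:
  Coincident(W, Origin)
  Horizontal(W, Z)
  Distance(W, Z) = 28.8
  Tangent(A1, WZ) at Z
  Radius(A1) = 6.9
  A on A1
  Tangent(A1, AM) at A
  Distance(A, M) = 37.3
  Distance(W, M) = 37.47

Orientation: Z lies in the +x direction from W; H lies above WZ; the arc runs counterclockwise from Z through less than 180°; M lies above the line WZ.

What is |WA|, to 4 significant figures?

35.52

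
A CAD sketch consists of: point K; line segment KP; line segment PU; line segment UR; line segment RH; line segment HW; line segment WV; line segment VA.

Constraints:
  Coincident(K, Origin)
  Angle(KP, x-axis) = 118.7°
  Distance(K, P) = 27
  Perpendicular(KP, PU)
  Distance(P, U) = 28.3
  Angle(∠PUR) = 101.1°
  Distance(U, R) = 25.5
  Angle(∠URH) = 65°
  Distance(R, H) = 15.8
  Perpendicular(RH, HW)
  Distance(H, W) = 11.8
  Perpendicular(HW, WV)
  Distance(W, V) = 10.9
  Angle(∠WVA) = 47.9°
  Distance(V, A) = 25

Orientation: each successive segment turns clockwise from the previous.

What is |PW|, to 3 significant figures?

22.9

K is at the origin; KP runs at 118.7° with length 27.0, so P = (-13.0, 23.7). The perpendicularity gives PU at right angles to KP, so PU runs at 28.7°; with |PU| = 28.3, U = (11.9, 37.3). ∠PUR = 101.1° gives UR at -50.2° from the x-axis; with |UR| = 25.5, R = (28.2, 17.7). ∠URH = 65.0° gives RH at -165° from the x-axis; with |RH| = 15.8, H = (12.9, 13.6). RH is perpendicular to HW, so HW runs at 105°; with |HW| = 11.8, W = (9.89, 25.1). Then |PW| = |W − P| = 22.9.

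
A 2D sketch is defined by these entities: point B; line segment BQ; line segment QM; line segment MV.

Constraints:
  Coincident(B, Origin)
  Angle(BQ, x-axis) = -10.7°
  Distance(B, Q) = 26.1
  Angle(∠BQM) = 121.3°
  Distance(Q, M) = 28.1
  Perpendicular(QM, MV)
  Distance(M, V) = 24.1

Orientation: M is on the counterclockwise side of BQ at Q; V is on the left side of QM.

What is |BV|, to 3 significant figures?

41.7

B is at the origin; BQ runs at -10.7° with length 26.1, so Q = 26.1·(cos -10.7°, sin -10.7°) = (25.6, -4.85). ∠BQM = 121.3°, so QM runs at -10.7° + (180° − 121.3°) = 48.0° from the x-axis; with |QM| = 28.1, M = Q + 28.1·(cos 48.0°, sin 48.0°) = (44.4, 16.0). QM is perpendicular to MV; with |MV| = 24.1 on the left of QM, V = M + 24.1·(-0.743, 0.669) = (26.5, 32.2). Then |BV| = |V − B| = 41.7.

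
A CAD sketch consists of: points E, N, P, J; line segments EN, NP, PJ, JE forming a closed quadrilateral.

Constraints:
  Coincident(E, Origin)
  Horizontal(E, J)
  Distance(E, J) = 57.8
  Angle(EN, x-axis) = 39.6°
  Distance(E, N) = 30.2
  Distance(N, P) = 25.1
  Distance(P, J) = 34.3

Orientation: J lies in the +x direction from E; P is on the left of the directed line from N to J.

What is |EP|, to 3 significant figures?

55.1

E is at the origin; E and J share the same y with |EJ| = 57.8 and J in +x, so J = (57.8, 0). EN runs at 39.6° with |EN| = 30.2, so N = (23.3, 19.3). P is determined by |NP| = 25.1 and |PJ| = 34.3 together: it lies at the intersection of circle(N, 25.1) and circle(J, 34.3). With |NJ| = 39.5, the foot of the radical line on NJ is 12.9 from N and the perpendicular offset is √(25.1² − 12.9²) = 21.6. Taking the left-of-NJ solution: P = (45.0, 31.8).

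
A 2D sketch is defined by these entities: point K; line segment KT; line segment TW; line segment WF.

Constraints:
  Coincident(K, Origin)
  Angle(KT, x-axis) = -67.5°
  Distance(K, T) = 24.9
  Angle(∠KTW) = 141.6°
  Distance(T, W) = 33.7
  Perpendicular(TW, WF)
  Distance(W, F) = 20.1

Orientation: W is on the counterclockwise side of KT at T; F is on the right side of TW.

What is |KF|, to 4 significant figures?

64.01

K is at the origin; KT runs at -67.5° with length 24.9, so T = 24.9·(cos -67.5°, sin -67.5°) = (9.529, -23.00). ∠KTW = 141.6°, so TW runs at -67.5° + (180° − 141.6°) = -29.10° from the x-axis; with |TW| = 33.7, W = T + 33.7·(cos -29.10°, sin -29.10°) = (38.97, -39.39). TW ⟂ WF; with |WF| = 20.1 on the right of TW, F = W + 20.1·(-0.4863, -0.8738) = (29.20, -56.96). Then |KF| = |F − K| = 64.01.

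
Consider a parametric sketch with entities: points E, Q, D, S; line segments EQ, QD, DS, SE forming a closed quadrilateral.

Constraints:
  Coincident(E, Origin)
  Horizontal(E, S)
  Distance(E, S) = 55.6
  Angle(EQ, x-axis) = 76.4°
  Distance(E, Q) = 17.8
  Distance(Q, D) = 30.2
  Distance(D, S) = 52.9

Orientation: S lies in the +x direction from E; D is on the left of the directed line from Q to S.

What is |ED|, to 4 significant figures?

47.04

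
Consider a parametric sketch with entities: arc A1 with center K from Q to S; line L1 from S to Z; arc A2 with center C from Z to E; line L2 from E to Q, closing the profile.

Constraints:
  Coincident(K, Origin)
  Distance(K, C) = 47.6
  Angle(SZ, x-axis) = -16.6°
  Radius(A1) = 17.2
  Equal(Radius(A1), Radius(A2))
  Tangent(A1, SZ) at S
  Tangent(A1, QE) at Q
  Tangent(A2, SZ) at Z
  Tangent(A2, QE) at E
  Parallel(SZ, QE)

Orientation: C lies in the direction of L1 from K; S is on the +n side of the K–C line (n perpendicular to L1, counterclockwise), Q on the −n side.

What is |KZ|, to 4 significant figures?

50.61

The slot axis is L1's direction at -16.6°, so u = (cos -16.6°, sin -16.6°) = (0.9583, -0.2857) and n = (−sin -16.6°, cos -16.6°) = (0.2857, 0.9583). K is at the origin and C lies 47.6 along u from K, so C = 47.6·u = (45.62, -13.60). Tangency of A1 to both parallel lines with radius 17.2 puts S and Q at K ± 17.2·n: S = (4.914, 16.48), Q = (-4.914, -16.48). Equal radii place Z and E the same way about C: Z = C + 17.2·n = (50.53, 2.884), E = C − 17.2·n = (40.70, -30.08). Then |KZ| = |Z − K| = 50.61.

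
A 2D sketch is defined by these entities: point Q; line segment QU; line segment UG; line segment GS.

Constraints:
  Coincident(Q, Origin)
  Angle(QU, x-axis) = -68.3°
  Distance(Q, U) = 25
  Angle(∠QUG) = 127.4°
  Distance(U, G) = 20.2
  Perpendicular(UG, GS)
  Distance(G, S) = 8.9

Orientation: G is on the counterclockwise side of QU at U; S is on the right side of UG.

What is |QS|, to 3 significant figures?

45.6

∠QUG = 127.4°, so UG runs at -68.3° + (180° − 127.4°) = -15.7° from the x-axis; with |UG| = 20.2, G = U + 20.2·(cos -15.7°, sin -15.7°) = (28.7, -28.7). The perpendicularity gives GS at right angles to UG; with |GS| = 8.9 on the right of UG, S = G + 8.9·(-0.271, -0.963) = (26.3, -37.3). Then |QS| = |S − Q| = 45.6.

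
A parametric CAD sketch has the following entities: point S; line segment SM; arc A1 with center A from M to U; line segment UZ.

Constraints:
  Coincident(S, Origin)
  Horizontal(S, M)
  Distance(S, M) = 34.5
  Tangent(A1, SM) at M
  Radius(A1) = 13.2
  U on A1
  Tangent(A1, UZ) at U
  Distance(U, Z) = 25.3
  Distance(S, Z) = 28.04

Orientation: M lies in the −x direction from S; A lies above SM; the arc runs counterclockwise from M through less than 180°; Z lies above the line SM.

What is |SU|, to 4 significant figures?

24.32

Checks: |AU| = 13.20 ✓; ∠(AU, UZ) = 90.00° ✓; |UZ| = 25.30 ✓; |SZ| = 28.04 ✓.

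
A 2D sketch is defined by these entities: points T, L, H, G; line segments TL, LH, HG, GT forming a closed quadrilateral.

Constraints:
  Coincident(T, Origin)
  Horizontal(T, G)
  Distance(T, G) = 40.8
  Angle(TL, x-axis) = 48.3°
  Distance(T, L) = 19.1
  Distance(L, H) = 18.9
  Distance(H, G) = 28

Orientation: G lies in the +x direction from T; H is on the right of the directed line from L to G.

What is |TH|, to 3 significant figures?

14.0

Checks: T.y = 0.00, G.y = 0.00 ✓; |LH| = 18.90 ✓; |HG| = 28.00 ✓.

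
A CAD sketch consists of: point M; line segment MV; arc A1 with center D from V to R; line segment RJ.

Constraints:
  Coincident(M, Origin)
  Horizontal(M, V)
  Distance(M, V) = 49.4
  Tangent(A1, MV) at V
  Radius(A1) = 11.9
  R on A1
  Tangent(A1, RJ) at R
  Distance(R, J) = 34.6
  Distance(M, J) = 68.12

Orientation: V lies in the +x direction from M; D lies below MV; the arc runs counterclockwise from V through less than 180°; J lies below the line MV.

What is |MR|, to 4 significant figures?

40.96

M is at the origin; M and V share the same y with |MV| = 49.4 and V on the +x side, so V = (49.40, 0.000). Tangency of A1 to MV means the radius DV is perpendicular to MV, so D = V + (0, -11.9) = (49.40, -11.90). Since DR ⟂ RJ (tangency), |DJ| = √(11.9² + 34.6²) = 36.59 regardless of where R sits on A1. So J lies on both circle(M, 68.12) and circle(D, 36.59); the below-MV intersection is J = (47.88, -48.46). R is the foot of the tangent from J: R = (38.00, -15.30).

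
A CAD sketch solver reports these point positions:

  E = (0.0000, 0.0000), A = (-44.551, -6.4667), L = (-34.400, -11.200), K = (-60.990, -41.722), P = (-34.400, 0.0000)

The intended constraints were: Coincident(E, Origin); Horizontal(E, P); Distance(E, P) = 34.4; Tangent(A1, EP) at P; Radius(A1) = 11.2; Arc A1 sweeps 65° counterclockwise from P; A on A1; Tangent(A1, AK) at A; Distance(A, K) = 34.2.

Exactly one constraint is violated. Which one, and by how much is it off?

Distance(A, K) = 34.2 — off by 4.70.

E = (0.00, 0.00) ✓; E.y = 0.00, P.y = 0.00 ✓; |EP| = 34.40 ✓; ∠(LP, PE) = 90.00° ✓; |LP| = 11.20 ✓; bearing(L→A) − bearing(L→P) = 65.00° ✓; |LA| = 11.20 ✓; ∠(LA, AK) = 90.00° ✓; |AK| = 38.90 ✗.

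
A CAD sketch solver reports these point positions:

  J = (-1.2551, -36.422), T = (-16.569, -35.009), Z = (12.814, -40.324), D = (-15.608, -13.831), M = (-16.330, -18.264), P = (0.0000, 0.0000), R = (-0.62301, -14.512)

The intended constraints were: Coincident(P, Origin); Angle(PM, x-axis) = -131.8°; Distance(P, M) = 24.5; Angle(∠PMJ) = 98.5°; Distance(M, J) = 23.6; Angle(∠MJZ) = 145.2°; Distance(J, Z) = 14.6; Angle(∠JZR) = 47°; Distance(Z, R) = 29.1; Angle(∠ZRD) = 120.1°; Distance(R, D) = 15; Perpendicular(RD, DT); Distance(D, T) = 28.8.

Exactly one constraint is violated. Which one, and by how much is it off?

Distance(D, T) = 28.8 — off by 7.60.

P = (0.00, 0.00) ✓; PM at -131.8° ✓; |PM| = 24.50 ✓; ∠PMJ = 98.50° ✓; |MJ| = 23.60 ✓; ∠MJZ = 145.2° ✓; |JZ| = 14.60 ✓; ∠JZR = 47.00° ✓; |ZR| = 29.10 ✓; ∠ZRD = 120.1° ✓; |RD| = 15.00 ✓; ∠(RD, DT) = 90.00° ✓; |DT| = 21.20 ✗.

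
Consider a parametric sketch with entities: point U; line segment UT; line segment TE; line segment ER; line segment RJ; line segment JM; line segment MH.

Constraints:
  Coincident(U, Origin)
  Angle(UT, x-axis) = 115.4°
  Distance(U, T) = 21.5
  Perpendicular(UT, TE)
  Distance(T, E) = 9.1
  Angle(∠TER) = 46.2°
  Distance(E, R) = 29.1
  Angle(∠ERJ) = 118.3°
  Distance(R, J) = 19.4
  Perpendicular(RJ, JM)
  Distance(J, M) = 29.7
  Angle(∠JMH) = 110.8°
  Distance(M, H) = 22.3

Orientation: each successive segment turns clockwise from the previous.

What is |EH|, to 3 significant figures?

17.2

U is at the origin; UT runs at 115.4° with length 21.5, so T = (-9.22, 19.4). UT is perpendicular to TE, so TE runs at 25.4°; with |TE| = 9.1, E = (-1.00, 23.3). ∠TER = 46.2° gives ER at -108° from the x-axis; with |ER| = 29.1, R = (-10.2, -4.29). ∠ERJ = 118.3° gives RJ at -170° from the x-axis; with |RJ| = 19.4, J = (-29.3, -7.62). The perpendicularity gives JM at right angles to RJ, so JM runs at 99.9°; with |JM| = 29.7, M = (-34.4, 21.6). ∠JMH = 110.8° gives MH at 30.7° from the x-axis; with |MH| = 22.3, H = (-15.2, 33.0). Then |EH| = |H − E| = 17.2.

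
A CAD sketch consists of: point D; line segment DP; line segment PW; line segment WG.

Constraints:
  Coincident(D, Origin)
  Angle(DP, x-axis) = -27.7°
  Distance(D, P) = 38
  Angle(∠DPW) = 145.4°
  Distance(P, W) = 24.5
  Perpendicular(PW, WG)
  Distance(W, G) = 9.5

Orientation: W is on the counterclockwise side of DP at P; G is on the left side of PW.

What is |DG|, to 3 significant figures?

57.1

D is at the origin; DP runs at -27.7° with length 38.0, so P = 38.0·(cos -27.7°, sin -27.7°) = (33.6, -17.7). ∠DPW = 145.4°, so PW runs at -27.7° + (180° − 145.4°) = 6.90° from the x-axis; with |PW| = 24.5, W = P + 24.5·(cos 6.90°, sin 6.90°) = (58.0, -14.7). The perpendicularity gives WG at right angles to PW; with |WG| = 9.5 on the left of PW, G = W + 9.5·(-0.120, 0.993) = (56.8, -5.29). Then |DG| = |G − D| = 57.1.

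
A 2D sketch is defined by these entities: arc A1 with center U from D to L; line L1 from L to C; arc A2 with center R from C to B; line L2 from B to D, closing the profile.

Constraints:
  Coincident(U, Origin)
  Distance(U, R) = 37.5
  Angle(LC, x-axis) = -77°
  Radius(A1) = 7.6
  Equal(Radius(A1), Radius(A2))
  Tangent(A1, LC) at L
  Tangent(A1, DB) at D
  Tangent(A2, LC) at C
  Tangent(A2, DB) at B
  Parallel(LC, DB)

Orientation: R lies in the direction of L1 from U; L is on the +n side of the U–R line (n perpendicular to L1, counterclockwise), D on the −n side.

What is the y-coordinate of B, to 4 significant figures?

-38.25

The slot axis is L1's direction at -77.0°, so u = (cos -77.0°, sin -77.0°) = (0.2250, -0.9744) and n = (−sin -77.0°, cos -77.0°) = (0.9744, 0.2250). U is at the origin and R lies 37.5 along u from U, so R = 37.5·u = (8.436, -36.54). Tangency of A1 to both parallel lines with radius 7.6 puts L and D at U ± 7.6·n: L = (7.405, 1.710), D = (-7.405, -1.710). Equal radii place C and B the same way about R: C = R + 7.6·n = (15.84, -34.83), B = R − 7.6·n = (1.030, -38.25). So B.y = -38.25.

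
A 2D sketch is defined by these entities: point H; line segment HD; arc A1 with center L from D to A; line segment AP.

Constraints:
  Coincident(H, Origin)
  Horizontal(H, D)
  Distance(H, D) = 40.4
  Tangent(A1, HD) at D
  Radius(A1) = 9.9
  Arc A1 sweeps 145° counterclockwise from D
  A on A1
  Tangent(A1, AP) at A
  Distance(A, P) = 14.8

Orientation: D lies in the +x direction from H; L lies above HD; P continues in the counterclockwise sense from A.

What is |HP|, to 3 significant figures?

43.1

H is at the origin; H and D share the same y with |HD| = 40.4 and D on the +x side, so D = (40.4, 0.00). Since A1 is tangent to HD there, LD ⟂ HD, so L = D + (0, 9.9) = (40.4, 9.90). On A1, D sits at bearing -90° from L; a 145° counterclockwise sweep puts A at bearing 55°, so A = L + 9.9·(cos 55°, sin 55°) = (46.1, 18.0). A1 meets AP tangentially, so LA is at right angles to AP, so AP runs along (−sin 55°, cos 55°); with |AP| = 14.8, P = (34.0, 26.5). Then |HP| = |P − H| = 43.1.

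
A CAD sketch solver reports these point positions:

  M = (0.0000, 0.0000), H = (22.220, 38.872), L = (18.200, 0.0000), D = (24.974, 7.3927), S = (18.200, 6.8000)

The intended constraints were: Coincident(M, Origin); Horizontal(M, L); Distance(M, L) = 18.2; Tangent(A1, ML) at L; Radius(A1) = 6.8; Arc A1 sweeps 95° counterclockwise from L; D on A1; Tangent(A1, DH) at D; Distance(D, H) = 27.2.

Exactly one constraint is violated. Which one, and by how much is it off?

Distance(D, H) = 27.2 — off by 4.40.

M = (0.00, 0.00) ✓; M.y = 0.00, L.y = 0.00 ✓; |ML| = 18.20 ✓; ∠(SL, LM) = 90.00° ✓; |SL| = 6.800 ✓; bearing(S→D) − bearing(S→L) = 95.00° ✓; |SD| = 6.800 ✓; ∠(SD, DH) = 90.00° ✓; |DH| = 31.60 ✗.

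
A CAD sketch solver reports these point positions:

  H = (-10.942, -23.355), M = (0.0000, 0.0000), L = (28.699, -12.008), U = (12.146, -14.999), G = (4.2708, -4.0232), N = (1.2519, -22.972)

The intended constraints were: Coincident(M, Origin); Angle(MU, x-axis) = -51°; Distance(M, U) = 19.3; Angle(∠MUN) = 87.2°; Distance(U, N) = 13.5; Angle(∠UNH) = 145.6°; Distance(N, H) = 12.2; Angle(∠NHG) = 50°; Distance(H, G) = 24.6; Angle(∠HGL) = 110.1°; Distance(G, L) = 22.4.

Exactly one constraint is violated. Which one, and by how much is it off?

Distance(G, L) = 22.4 — off by 3.30.

M = (0.00, 0.00) ✓; MU at -51.00° ✓; |MU| = 19.30 ✓; ∠MUN = 87.20° ✓; |UN| = 13.50 ✓; ∠UNH = 145.6° ✓; |NH| = 12.20 ✓; ∠NHG = 50.00° ✓; |HG| = 24.60 ✓; ∠HGL = 110.1° ✓; |GL| = 25.70 ✗.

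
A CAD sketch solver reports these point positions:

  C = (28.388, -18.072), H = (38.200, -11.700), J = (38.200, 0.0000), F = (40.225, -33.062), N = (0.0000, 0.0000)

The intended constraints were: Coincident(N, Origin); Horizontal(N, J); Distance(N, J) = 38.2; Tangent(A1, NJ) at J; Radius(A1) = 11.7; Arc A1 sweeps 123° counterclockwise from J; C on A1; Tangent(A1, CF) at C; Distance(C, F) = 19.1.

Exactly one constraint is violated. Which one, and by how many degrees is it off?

Tangent(A1, CF) at C — off by 5.30°.

N = (0.00, 0.00) ✓; N.y = 0.00, J.y = 0.00 ✓; |NJ| = 38.20 ✓; ∠(HJ, JN) = 90.00° ✓; |HJ| = 11.70 ✓; bearing(H→C) − bearing(H→J) = 123.0° ✓; |HC| = 11.70 ✓; ∠(HC, CF) = 84.70° ✗; |CF| = 19.10 ✓.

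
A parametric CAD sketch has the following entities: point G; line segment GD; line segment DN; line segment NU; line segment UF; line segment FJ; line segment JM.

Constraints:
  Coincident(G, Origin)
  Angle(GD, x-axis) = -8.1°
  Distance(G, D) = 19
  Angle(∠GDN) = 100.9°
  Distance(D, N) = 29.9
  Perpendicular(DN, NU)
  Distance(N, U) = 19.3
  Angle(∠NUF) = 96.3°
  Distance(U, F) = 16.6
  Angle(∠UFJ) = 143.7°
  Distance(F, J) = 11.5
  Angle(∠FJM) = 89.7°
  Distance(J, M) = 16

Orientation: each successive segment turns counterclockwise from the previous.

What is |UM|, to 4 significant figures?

25.55

G is at the origin; GD runs at -8.1° with length 19.0, so D = (18.81, -2.677). ∠GDN = 100.9° gives DN at 71.00° from the x-axis; with |DN| = 29.9, N = (28.54, 25.59). DN is perpendicular to NU, so NU runs at 161.0°; with |NU| = 19.3, U = (10.30, 31.88). ∠NUF = 96.3° gives UF at -115.3° from the x-axis; with |UF| = 16.6, F = (3.202, 16.87). ∠UFJ = 143.7° gives FJ at -79.00° from the x-axis; with |FJ| = 11.5, J = (5.397, 5.581). ∠FJM = 89.7° gives JM at 11.30° from the x-axis; with |JM| = 16.0, M = (21.09, 8.716). Then |UM| = |M − U| = 25.55.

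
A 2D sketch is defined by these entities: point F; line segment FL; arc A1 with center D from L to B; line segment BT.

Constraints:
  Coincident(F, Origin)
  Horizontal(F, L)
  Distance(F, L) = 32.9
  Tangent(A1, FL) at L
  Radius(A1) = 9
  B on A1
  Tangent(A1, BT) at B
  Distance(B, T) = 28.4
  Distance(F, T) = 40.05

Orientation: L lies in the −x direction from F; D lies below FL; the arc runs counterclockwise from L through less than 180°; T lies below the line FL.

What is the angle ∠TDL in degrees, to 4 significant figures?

152.0°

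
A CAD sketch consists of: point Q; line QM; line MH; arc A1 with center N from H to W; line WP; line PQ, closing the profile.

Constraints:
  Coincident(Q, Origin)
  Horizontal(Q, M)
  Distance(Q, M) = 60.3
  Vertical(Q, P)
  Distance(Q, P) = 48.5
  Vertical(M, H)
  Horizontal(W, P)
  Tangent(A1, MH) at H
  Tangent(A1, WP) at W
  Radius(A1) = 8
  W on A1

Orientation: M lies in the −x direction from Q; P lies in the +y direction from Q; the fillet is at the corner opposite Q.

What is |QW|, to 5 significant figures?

71.327

Q is at the origin; QM is horizontal with |QM| = 60.3 and M on the −x side, so M = (-60.300, 0.0000). Q and P share the same x with |QP| = 48.5 and P on the +y side, so P = (0.0000, 48.500). The virtual corner opposite Q is at (-60.300, 48.500). Since A1 is tangent to MH there, NH ⟂ MH and tangency of A1 to WP means the radius NW is perpendicular to WP, with radius 8.0, so the center N sits 8.0 in from both sides at N = (-52.300, 40.500). That places the tangent points at H = (-60.300, 40.500) on MH and W = (-52.300, 48.500) on WP. Then |QW| = |W − Q| = 71.327.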